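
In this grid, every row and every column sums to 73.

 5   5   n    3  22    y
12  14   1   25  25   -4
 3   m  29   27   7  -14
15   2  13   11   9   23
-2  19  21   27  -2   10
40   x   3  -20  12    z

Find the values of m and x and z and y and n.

m = 21, x = 12, z = 26, y = 32, n = 6

Row 3 has 3 + 29 + 27 + 7 − 14 = 52; the blank must be 73 − 52 = 21.
Column 2 has 5 + 14 + 21 + 2 + 19 = 61; the blank must be 73 − 61 = 12.
Row 6 has 40 + 12 + 3 − 20 + 12 = 47; the blank must be 73 − 47 = 26.
Column 3 has 1 + 29 + 13 + 21 + 3 = 67; the blank must be 73 − 67 = 6.
Row 1 has 5 + 5 + 6 + 3 + 22 = 41; the blank must be 73 − 41 = 32.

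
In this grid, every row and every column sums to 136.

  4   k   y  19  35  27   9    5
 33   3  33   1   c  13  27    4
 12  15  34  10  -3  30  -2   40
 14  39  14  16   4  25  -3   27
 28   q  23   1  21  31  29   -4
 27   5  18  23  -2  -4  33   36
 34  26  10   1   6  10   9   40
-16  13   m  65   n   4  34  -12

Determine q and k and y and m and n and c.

The known cells in row 2 total 114, leaving 136 − 114 = 22 for the blank.
The known cells in column 5 total 83, leaving 136 − 83 = 53 for the blank.
The known cells in row 8 total 141, leaving 136 − 141 = -5 for the blank.
The known cells in column 3 total 127, leaving 136 − 127 = 9 for the blank.
The known cells in row 1 total 108, leaving 136 − 108 = 28 for the blank.
The known cells in row 5 total 129, leaving 136 − 129 = 7 for the blank.

q = 7, k = 28, y = 9, m = -5, n = 53, c = 22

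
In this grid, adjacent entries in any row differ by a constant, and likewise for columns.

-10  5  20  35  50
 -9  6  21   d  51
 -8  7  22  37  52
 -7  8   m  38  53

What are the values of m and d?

Along each row the entries change by 15 per step; down each column they change by 1.
Row 4: from -7 at column 1, stepping by 15 to column 3 gives 23.
Row 2: from -9 at column 1, stepping by 15 to column 4 gives 36.

m = 23, d = 36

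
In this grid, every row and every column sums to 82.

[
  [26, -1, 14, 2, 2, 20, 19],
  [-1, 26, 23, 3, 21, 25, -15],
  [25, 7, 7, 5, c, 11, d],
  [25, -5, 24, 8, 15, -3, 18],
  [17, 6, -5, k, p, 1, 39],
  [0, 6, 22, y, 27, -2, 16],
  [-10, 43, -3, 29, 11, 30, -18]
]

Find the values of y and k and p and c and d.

Column 7 has 19 − 15 + 18 + 39 + 16 − 18 = 59; the blank must be 82 − 59 = 23.
Row 3 has 25 + 7 + 7 + 5 + 11 + 23 = 78; the blank must be 82 − 78 = 4.
Column 5 has 2 + 21 + 4 + 15 + 27 + 11 = 80; the blank must be 82 − 80 = 2.
Row 5 has 17 + 6 − 5 + 2 + 1 + 39 = 60; the blank must be 82 − 60 = 22.
Row 6 has 0 + 6 + 22 + 27 − 2 + 16 = 69; the blank must be 82 − 69 = 13.

y = 13, k = 22, p = 2, c = 4, d = 23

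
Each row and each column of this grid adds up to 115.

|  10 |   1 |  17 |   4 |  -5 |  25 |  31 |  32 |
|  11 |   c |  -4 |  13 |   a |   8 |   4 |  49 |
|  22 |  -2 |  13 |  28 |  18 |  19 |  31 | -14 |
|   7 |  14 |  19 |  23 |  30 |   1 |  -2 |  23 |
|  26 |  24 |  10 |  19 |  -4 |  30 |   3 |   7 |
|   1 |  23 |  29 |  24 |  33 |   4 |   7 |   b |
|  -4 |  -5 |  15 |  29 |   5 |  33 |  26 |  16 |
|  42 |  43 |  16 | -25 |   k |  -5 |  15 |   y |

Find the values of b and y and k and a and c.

Column 2: 1 − 2 + 14 + 24 + 23 − 5 + 43 = 98, so its missing entry is 115 − 98 = 17.
Row 2: 11 + 17 − 4 + 13 + 8 + 4 + 49 = 98, so its missing entry is 115 − 98 = 17.
Column 5: -5 + 17 + 18 + 30 − 4 + 33 + 5 = 94, so its missing entry is 115 − 94 = 21.
Row 8: 42 + 43 + 16 − 25 + 21 − 5 + 15 = 107, so its missing entry is 115 − 107 = 8.
Row 6: 1 + 23 + 29 + 24 + 33 + 4 + 7 = 121, so its missing entry is 115 − 121 = -6.

b = -6, y = 8, k = 21, a = 17, c = 17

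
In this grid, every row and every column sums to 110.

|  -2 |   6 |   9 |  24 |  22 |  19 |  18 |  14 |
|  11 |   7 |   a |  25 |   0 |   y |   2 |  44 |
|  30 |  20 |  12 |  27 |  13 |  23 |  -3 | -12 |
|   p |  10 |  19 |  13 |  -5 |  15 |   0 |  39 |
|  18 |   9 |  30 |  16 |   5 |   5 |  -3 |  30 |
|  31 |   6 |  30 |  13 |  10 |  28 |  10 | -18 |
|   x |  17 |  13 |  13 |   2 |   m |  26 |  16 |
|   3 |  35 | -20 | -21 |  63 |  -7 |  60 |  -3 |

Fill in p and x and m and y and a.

p = 19, x = 0, m = 23, y = 4, a = 17

Column 3 has 9 + 12 + 19 + 30 + 30 + 13 − 20 = 93; the blank must be 110 − 93 = 17.
Row 2 has 11 + 7 + 17 + 25 + 0 + 2 + 44 = 106; the blank must be 110 − 106 = 4.
Column 6 has 19 + 4 + 23 + 15 + 5 + 28 − 7 = 87; the blank must be 110 − 87 = 23.
Row 4 has 10 + 19 + 13 − 5 + 15 + 0 + 39 = 91; the blank must be 110 − 91 = 19.
Row 7 has 17 + 13 + 13 + 2 + 23 + 26 + 16 = 110; the blank must be 110 − 110 = 0.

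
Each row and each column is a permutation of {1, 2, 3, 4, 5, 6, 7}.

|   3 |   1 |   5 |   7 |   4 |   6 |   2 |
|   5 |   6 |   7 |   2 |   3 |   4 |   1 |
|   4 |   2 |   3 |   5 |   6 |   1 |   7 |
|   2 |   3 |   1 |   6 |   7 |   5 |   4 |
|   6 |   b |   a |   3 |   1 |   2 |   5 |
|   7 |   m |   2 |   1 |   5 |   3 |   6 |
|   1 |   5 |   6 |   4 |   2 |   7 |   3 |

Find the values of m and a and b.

m = 4, a = 4, b = 7

For row 6, column 2: row 6 already has {1, 2, 3, 5, 6, 7}; that leaves 4.
At (row 5, col 2): column 2 already has {1, 2, 3, 4, 5, 6}, so the value is 7.
Cell (5,3): row 5 already has {1, 2, 3, 5, 6, 7} → 4.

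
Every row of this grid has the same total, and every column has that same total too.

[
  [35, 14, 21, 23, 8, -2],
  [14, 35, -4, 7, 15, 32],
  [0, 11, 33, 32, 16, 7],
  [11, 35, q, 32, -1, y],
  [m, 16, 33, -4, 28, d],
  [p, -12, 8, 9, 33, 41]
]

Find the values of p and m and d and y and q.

p = 20, m = 19, d = 7, y = 14, q = 8

Rows 1 and 2 both sum to 99, so that's the common total.
Row 6: -12 + 8 + 9 + 33 + 41 = 79, so its missing entry is 99 − 79 = 20.
Column 1: 35 + 14 + 0 + 11 + 20 = 80, so its missing entry is 99 − 80 = 19.
Row 5: 19 + 16 + 33 − 4 + 28 = 92, so its missing entry is 99 − 92 = 7.
Column 3: 21 − 4 + 33 + 33 + 8 = 91, so its missing entry is 99 − 91 = 8.
Row 4: 11 + 35 + 8 + 32 − 1 = 85, so its missing entry is 99 − 85 = 14.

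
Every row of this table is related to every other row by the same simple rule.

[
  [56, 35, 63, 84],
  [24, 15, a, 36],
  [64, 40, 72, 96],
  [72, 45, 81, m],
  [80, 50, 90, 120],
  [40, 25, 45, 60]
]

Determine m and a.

m = 108, a = 27

Each row is a constant multiple of every other row — this is a multiplication table with the headers hidden.
Row 4 is 72/56 = 9/7 times row 1, so its entry in column 4 is 84 × 9/7 = 108.
Row 2 is 24/56 = 3/7 times row 1, so its entry in column 3 is 63 × 3/7 = 27.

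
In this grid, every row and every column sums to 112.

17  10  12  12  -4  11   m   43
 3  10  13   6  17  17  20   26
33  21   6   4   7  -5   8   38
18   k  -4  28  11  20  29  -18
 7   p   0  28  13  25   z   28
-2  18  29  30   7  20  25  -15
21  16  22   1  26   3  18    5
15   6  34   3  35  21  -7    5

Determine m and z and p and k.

Row 4 has 18 − 4 + 28 + 11 + 20 + 29 − 18 = 84; the blank must be 112 − 84 = 28.
Column 2 has 10 + 10 + 21 + 28 + 18 + 16 + 6 = 109; the blank must be 112 − 109 = 3.
Row 5 has 7 + 3 + 0 + 28 + 13 + 25 + 28 = 104; the blank must be 112 − 104 = 8.
Row 1 has 17 + 10 + 12 + 12 − 4 + 11 + 43 = 101; the blank must be 112 − 101 = 11.

m = 11, z = 8, p = 3, k = 28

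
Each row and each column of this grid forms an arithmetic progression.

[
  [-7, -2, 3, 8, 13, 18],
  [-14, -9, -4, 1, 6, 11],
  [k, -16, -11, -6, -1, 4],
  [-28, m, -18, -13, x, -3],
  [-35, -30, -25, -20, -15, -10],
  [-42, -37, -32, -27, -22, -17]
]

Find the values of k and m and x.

Along each row the entries change by 5 per step; down each column they change by -7.
Row 3: from -16 at column 2, stepping by 5 to column 1 gives -21.
Row 4: from -28 at column 1, stepping by 5 to column 2 gives -23.
Row 4: from -28 at column 1, stepping by 5 to column 5 gives -8.

k = -21, m = -23, x = -8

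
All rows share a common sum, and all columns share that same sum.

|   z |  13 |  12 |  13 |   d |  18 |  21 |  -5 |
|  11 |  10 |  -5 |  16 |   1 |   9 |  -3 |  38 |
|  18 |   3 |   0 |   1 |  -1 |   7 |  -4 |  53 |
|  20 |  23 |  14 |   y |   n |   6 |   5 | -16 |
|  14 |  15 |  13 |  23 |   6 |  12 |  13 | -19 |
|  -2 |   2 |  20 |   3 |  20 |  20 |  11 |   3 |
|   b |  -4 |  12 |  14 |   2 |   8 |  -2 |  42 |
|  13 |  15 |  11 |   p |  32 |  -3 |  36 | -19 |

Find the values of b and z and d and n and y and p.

Rows 2 and 3 both sum to 77, so that's the common total.
Row 8: 13 + 15 + 11 + 32 − 3 + 36 − 19 = 85, so its missing entry is 77 − 85 = -8.
Column 4: 13 + 16 + 1 + 23 + 3 + 14 − 8 = 62, so its missing entry is 77 − 62 = 15.
Row 4: 20 + 23 + 14 + 15 + 6 + 5 − 16 = 67, so its missing entry is 77 − 67 = 10.
Column 5: 1 − 1 + 10 + 6 + 20 + 2 + 32 = 70, so its missing entry is 77 − 70 = 7.
Row 1: 13 + 12 + 13 + 7 + 18 + 21 − 5 = 79, so its missing entry is 77 − 79 = -2.
Row 7: -4 + 12 + 14 + 2 + 8 − 2 + 42 = 72, so its missing entry is 77 − 72 = 5.

b = 5, z = -2, d = 7, n = 10, y = 15, p = -8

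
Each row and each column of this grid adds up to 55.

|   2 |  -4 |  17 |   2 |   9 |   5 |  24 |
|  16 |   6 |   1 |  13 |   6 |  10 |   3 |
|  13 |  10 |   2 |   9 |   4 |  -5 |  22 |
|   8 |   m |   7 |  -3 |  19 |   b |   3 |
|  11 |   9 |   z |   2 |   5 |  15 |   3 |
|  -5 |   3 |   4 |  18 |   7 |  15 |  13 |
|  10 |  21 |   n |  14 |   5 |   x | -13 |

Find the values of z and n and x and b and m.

Column 2: -4 + 6 + 10 + 9 + 3 + 21 = 45, so its missing entry is 55 − 45 = 10.
Row 5: 11 + 9 + 2 + 5 + 15 + 3 = 45, so its missing entry is 55 − 45 = 10.
Column 3: 17 + 1 + 2 + 7 + 10 + 4 = 41, so its missing entry is 55 − 41 = 14.
Row 7: 10 + 21 + 14 + 14 + 5 − 13 = 51, so its missing entry is 55 − 51 = 4.
Row 4: 8 + 10 + 7 − 3 + 19 + 3 = 44, so its missing entry is 55 − 44 = 11.

z = 10, n = 14, x = 4, b = 11, m = 10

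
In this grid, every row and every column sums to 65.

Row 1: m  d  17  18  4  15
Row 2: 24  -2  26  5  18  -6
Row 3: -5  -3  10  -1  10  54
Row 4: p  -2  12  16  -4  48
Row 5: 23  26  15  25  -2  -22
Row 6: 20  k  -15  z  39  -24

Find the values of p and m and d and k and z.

The known cells in row 4 total 70, leaving 65 − 70 = -5 for the blank.
The known cells in column 1 total 57, leaving 65 − 57 = 8 for the blank.
The known cells in row 1 total 62, leaving 65 − 62 = 3 for the blank.
The known cells in column 2 total 22, leaving 65 − 22 = 43 for the blank.
The known cells in row 6 total 63, leaving 65 − 63 = 2 for the blank.

p = -5, m = 8, d = 3, k = 43, z = 2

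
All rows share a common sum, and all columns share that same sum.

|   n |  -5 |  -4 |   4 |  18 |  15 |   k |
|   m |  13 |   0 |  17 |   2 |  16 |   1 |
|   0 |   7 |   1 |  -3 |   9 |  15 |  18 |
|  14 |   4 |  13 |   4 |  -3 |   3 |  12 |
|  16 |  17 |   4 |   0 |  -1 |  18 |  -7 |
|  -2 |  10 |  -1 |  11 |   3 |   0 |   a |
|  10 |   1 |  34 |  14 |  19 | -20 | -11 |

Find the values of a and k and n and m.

a = 26, k = 8, n = 11, m = -2

Rows 3 and 4 both sum to 47, so that's the common total.
Row 2 has 13 + 0 + 17 + 2 + 16 + 1 = 49; the blank must be 47 − 49 = -2.
Column 1 has -2 + 0 + 14 + 16 − 2 + 10 = 36; the blank must be 47 − 36 = 11.
Row 6 has -2 + 10 − 1 + 11 + 3 + 0 = 21; the blank must be 47 − 21 = 26.
Row 1 has 11 − 5 − 4 + 4 + 18 + 15 = 39; the blank must be 47 − 39 = 8.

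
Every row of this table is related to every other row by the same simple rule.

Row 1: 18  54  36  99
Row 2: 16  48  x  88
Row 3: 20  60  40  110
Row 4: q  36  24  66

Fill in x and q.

Each row is a constant multiple of every other row — this is a multiplication table with the headers hidden.
Row 2 is 48/54 = 8/9 times row 1, so its entry in column 3 is 36 × 8/9 = 32.
Row 4 is 36/54 = 2/3 times row 1, so its entry in column 1 is 18 × 2/3 = 12.

x = 32, q = 12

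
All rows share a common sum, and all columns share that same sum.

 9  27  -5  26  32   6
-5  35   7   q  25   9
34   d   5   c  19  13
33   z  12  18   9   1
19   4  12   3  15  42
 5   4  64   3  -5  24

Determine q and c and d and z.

Rows 1 and 5 both sum to 95, so that's the common total.
The known cells in row 4 total 73, leaving 95 − 73 = 22 for the blank.
The known cells in row 2 total 71, leaving 95 − 71 = 24 for the blank.
The known cells in column 4 total 74, leaving 95 − 74 = 21 for the blank.
The known cells in row 3 total 92, leaving 95 − 92 = 3 for the blank.

q = 24, c = 21, d = 3, z = 22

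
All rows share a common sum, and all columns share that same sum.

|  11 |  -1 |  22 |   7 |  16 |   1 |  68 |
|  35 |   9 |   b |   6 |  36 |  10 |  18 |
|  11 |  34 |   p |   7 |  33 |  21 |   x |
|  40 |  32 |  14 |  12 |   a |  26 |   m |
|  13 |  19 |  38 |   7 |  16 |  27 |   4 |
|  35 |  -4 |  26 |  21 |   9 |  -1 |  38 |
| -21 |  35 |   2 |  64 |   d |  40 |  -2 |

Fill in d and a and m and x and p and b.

d = 6, a = 8, m = -8, x = 6, p = 12, b = 10

Rows 1 and 5 both sum to 124, so that's the common total.
Row 2: 35 + 9 + 6 + 36 + 10 + 18 = 114, so its missing entry is 124 − 114 = 10.
Row 7: -21 + 35 + 2 + 64 + 40 − 2 = 118, so its missing entry is 124 − 118 = 6.
Column 5: 16 + 36 + 33 + 16 + 9 + 6 = 116, so its missing entry is 124 − 116 = 8.
Row 4: 40 + 32 + 14 + 12 + 8 + 26 = 132, so its missing entry is 124 − 132 = -8.
Column 7: 68 + 18 − 8 + 4 + 38 − 2 = 118, so its missing entry is 124 − 118 = 6.
Row 3: 11 + 34 + 7 + 33 + 21 + 6 = 112, so its missing entry is 124 − 112 = 12.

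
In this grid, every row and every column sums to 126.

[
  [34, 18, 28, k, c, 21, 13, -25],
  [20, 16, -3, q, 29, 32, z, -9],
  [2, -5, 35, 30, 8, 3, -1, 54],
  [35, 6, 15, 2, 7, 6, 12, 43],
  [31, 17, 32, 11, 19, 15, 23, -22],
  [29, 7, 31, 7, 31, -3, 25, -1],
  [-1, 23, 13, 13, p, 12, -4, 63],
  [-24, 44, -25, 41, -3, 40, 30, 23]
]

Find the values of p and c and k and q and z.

p = 7, c = 28, k = 9, q = 13, z = 28

Row 7: -1 + 23 + 13 + 13 + 12 − 4 + 63 = 119, so its missing entry is 126 − 119 = 7.
Column 5: 29 + 8 + 7 + 19 + 31 + 7 − 3 = 98, so its missing entry is 126 − 98 = 28.
Row 1: 34 + 18 + 28 + 28 + 21 + 13 − 25 = 117, so its missing entry is 126 − 117 = 9.
Column 7: 13 − 1 + 12 + 23 + 25 − 4 + 30 = 98, so its missing entry is 126 − 98 = 28.
Row 2: 20 + 16 − 3 + 29 + 32 + 28 − 9 = 113, so its missing entry is 126 − 113 = 13.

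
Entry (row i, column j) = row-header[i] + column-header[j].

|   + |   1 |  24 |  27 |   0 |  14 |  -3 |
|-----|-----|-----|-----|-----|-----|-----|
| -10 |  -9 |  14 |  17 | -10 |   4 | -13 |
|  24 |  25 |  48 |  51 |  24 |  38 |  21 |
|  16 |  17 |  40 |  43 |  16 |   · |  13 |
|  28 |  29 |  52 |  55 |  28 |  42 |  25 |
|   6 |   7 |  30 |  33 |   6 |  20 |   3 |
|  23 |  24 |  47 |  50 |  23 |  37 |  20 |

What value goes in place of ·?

30

16 + 14 = 30.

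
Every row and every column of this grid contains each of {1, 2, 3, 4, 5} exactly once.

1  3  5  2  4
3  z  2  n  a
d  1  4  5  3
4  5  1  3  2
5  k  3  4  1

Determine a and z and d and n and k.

Cell (5,2): row 5 already has {1, 3, 4, 5} → 2.
Cell (2,2): column 2 already has {1, 2, 3, 5} → 4.
For row 3, column 1: row 3 already has {1, 3, 4, 5}; that leaves 2.
For row 2, column 5: column 5 already has {1, 2, 3, 4}; that leaves 5.
At (row 2, col 4): row 2 already has {2, 3, 4, 5}, so the value is 1.

a = 5, z = 4, d = 2, n = 1, k = 2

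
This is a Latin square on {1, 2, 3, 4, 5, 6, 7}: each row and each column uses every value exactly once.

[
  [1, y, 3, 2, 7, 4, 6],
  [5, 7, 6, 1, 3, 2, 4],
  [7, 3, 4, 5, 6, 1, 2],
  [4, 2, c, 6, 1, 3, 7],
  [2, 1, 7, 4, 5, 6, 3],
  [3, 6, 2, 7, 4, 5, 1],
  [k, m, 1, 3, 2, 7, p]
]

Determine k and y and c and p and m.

Cell (1,2): row 1 already has {1, 2, 3, 4, 6, 7} → 5.
At (row 7, col 2): column 2 already has {1, 2, 3, 5, 6, 7}, so the value is 4.
Cell (7,1): column 1 already has {1, 2, 3, 4, 5, 7} → 6.
Cell (7,7): row 7 already has {1, 2, 3, 4, 6, 7} → 5.
For row 4, column 3: row 4 already has {1, 2, 3, 4, 6, 7}; that leaves 5.

k = 6, y = 5, c = 5, p = 5, m = 4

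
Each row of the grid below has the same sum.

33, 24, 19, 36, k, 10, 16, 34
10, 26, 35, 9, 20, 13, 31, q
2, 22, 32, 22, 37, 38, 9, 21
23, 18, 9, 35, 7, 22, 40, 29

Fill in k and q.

The complete rows each total 183.
Row 1 is missing 183 − 172 = 11 (since 33 + 24 + 19 + 36 + 10 + 16 + 34 = 172).
Row 2 is missing 183 − 144 = 39 (since 10 + 26 + 35 + 9 + 20 + 13 + 31 = 144).

k = 11, q = 39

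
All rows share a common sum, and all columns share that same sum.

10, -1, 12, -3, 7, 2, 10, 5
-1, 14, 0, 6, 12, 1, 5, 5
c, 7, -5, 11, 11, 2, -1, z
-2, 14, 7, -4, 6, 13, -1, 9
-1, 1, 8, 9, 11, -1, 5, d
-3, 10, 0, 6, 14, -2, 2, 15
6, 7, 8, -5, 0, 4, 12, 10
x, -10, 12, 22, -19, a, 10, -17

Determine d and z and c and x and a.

d = 10, z = 5, c = 12, x = 21, a = 23

Rows 1 and 2 both sum to 42, so that's the common total.
The known cells in column 6 total 19, leaving 42 − 19 = 23 for the blank.
The known cells in row 8 total 21, leaving 42 − 21 = 21 for the blank.
The known cells in column 1 total 30, leaving 42 − 30 = 12 for the blank.
The known cells in row 3 total 37, leaving 42 − 37 = 5 for the blank.
The known cells in row 5 total 32, leaving 42 − 32 = 10 for the blank.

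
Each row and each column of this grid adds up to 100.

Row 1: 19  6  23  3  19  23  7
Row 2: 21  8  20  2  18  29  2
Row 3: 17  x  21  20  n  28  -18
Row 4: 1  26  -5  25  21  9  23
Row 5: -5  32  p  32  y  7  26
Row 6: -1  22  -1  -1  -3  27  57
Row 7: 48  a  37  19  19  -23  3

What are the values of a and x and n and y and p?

The known cells in row 7 total 103, leaving 100 − 103 = -3 for the blank.
The known cells in column 2 total 91, leaving 100 − 91 = 9 for the blank.
The known cells in row 3 total 77, leaving 100 − 77 = 23 for the blank.
The known cells in column 5 total 97, leaving 100 − 97 = 3 for the blank.
The known cells in row 5 total 95, leaving 100 − 95 = 5 for the blank.

a = -3, x = 9, n = 23, y = 3, p = 5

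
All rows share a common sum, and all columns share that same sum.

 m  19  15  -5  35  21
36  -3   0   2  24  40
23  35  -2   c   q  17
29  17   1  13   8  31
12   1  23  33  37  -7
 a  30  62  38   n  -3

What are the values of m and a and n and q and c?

m = 14, a = -15, n = -13, q = 8, c = 18

Rows 2 and 4 both sum to 99, so that's the common total.
The known cells in row 1 total 85, leaving 99 − 85 = 14 for the blank.
The known cells in column 4 total 81, leaving 99 − 81 = 18 for the blank.
The known cells in row 3 total 91, leaving 99 − 91 = 8 for the blank.
The known cells in column 5 total 112, leaving 99 − 112 = -13 for the blank.
The known cells in row 6 total 114, leaving 99 − 114 = -15 for the blank.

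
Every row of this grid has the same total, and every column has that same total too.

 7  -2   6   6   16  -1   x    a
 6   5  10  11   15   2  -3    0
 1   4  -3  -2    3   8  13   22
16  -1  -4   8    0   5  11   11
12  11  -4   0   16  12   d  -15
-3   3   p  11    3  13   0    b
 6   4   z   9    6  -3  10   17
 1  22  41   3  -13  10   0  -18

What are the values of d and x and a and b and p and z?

d = 14, x = 1, a = 13, b = 16, p = 3, z = -3

Rows 2 and 3 both sum to 46, so that's the common total.
Row 7: 6 + 4 + 9 + 6 − 3 + 10 + 17 = 49, so its missing entry is 46 − 49 = -3.
Row 5: 12 + 11 − 4 + 0 + 16 + 12 − 15 = 32, so its missing entry is 46 − 32 = 14.
Column 7: -3 + 13 + 11 + 14 + 0 + 10 + 0 = 45, so its missing entry is 46 − 45 = 1.
Row 1: 7 − 2 + 6 + 6 + 16 − 1 + 1 = 33, so its missing entry is 46 − 33 = 13.
Column 8: 13 + 0 + 22 + 11 − 15 + 17 − 18 = 30, so its missing entry is 46 − 30 = 16.
Row 6: -3 + 3 + 11 + 3 + 13 + 0 + 16 = 43, so its missing entry is 46 − 43 = 3.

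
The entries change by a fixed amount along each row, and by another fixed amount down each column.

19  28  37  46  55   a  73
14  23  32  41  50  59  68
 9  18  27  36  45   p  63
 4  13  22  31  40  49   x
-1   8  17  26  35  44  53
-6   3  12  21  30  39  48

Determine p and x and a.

p = 54, x = 58, a = 64

Along each row the entries change by 9 per step; down each column they change by -5.
Row 3: from 9 at column 1, stepping by 9 to column 6 gives 54.
Row 4: from 4 at column 1, stepping by 9 to column 7 gives 58.
Row 1: from 19 at column 1, stepping by 9 to column 6 gives 64.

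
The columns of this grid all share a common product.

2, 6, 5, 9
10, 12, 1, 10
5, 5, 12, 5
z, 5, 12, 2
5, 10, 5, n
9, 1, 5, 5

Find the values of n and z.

n = 4, z = 4

Columns 2 and 3 each multiply to 18000, so every column has product 18000.
Column 4: 9×10×5×2×5 = 4500, so the missing entry is 18000 ÷ 4500 = 4.
Column 1: 2×10×5×5×9 = 4500, so the missing entry is 18000 ÷ 4500 = 4.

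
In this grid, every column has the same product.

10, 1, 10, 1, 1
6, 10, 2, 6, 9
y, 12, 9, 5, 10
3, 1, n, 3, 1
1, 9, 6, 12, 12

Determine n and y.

n = 1, y = 6

Columns 4 and 5 each multiply to 1080, so every column has product 1080.
Column 3: 10×2×9×6 = 1080, so the missing entry is 1080 ÷ 1080 = 1.
Column 1: 10×6×3×1 = 180, so the missing entry is 1080 ÷ 180 = 6.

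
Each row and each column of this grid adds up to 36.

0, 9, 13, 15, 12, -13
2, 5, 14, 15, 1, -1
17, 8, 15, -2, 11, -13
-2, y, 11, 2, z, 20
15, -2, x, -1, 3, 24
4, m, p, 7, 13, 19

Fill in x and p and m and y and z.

x = -3, p = -14, m = 7, y = 9, z = -4

The known cells in column 5 total 40, leaving 36 − 40 = -4 for the blank.
The known cells in row 4 total 27, leaving 36 − 27 = 9 for the blank.
The known cells in column 2 total 29, leaving 36 − 29 = 7 for the blank.
The known cells in row 5 total 39, leaving 36 − 39 = -3 for the blank.
The known cells in row 6 total 50, leaving 36 − 50 = -14 for the blank.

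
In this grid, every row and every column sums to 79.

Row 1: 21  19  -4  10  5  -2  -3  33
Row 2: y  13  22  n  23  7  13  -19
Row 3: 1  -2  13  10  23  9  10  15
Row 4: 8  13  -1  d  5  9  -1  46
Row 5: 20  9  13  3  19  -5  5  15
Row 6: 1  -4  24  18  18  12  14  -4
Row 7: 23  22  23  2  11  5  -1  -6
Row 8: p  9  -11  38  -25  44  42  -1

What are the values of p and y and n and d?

The known cells in row 8 total 96, leaving 79 − 96 = -17 for the blank.
The known cells in column 1 total 57, leaving 79 − 57 = 22 for the blank.
The known cells in row 2 total 81, leaving 79 − 81 = -2 for the blank.
The known cells in row 4 total 79, leaving 79 − 79 = 0 for the blank.

p = -17, y = 22, n = -2, d = 0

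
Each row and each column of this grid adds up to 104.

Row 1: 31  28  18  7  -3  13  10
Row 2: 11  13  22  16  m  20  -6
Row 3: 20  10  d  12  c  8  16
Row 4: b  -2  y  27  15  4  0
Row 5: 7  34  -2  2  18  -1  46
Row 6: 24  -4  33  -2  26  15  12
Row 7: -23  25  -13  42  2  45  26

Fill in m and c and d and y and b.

The known cells in row 2 total 76, leaving 104 − 76 = 28 for the blank.
The known cells in column 5 total 86, leaving 104 − 86 = 18 for the blank.
The known cells in column 1 total 70, leaving 104 − 70 = 34 for the blank.
The known cells in row 3 total 84, leaving 104 − 84 = 20 for the blank.
The known cells in row 4 total 78, leaving 104 − 78 = 26 for the blank.

m = 28, c = 18, d = 20, y = 26, b = 34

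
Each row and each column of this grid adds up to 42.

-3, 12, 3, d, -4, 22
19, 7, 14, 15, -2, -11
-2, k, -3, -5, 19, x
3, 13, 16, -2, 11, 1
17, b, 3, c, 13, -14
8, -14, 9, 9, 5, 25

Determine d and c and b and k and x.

The known cells in row 1 total 30, leaving 42 − 30 = 12 for the blank.
The known cells in column 4 total 29, leaving 42 − 29 = 13 for the blank.
The known cells in column 6 total 23, leaving 42 − 23 = 19 for the blank.
The known cells in row 3 total 28, leaving 42 − 28 = 14 for the blank.
The known cells in row 5 total 32, leaving 42 − 32 = 10 for the blank.

d = 12, c = 13, b = 10, k = 14, x = 19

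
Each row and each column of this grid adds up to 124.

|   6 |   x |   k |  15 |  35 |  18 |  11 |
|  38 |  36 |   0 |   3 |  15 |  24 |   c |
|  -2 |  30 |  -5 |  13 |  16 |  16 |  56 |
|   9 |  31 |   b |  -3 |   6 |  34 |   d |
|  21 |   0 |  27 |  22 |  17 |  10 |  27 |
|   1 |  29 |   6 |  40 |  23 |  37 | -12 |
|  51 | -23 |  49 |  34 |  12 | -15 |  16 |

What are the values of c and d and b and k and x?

Column 2: 36 + 30 + 31 + 0 + 29 − 23 = 103, so its missing entry is 124 − 103 = 21.
Row 1: 6 + 21 + 15 + 35 + 18 + 11 = 106, so its missing entry is 124 − 106 = 18.
Row 2: 38 + 36 + 0 + 3 + 15 + 24 = 116, so its missing entry is 124 − 116 = 8.
Column 7: 11 + 8 + 56 + 27 − 12 + 16 = 106, so its missing entry is 124 − 106 = 18.
Row 4: 9 + 31 − 3 + 6 + 34 + 18 = 95, so its missing entry is 124 − 95 = 29.

c = 8, d = 18, b = 29, k = 18, x = 21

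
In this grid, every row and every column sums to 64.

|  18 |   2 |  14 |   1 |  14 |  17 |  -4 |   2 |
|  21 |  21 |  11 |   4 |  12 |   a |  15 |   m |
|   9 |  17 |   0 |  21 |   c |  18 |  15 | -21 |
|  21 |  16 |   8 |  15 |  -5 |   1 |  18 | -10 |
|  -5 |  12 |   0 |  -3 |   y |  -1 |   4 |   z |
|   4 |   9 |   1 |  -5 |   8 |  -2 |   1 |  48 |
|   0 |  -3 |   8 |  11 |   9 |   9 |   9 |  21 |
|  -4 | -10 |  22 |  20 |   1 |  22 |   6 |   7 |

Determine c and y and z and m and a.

Row 3 has 9 + 17 + 0 + 21 + 18 + 15 − 21 = 59; the blank must be 64 − 59 = 5.
Column 5 has 14 + 12 + 5 − 5 + 8 + 9 + 1 = 44; the blank must be 64 − 44 = 20.
Column 6 has 17 + 18 + 1 − 1 − 2 + 9 + 22 = 64; the blank must be 64 − 64 = 0.
Row 2 has 21 + 21 + 11 + 4 + 12 + 0 + 15 = 84; the blank must be 64 − 84 = -20.
Row 5 has -5 + 12 + 0 − 3 + 20 − 1 + 4 = 27; the blank must be 64 − 27 = 37.

c = 5, y = 20, z = 37, m = -20, a = 0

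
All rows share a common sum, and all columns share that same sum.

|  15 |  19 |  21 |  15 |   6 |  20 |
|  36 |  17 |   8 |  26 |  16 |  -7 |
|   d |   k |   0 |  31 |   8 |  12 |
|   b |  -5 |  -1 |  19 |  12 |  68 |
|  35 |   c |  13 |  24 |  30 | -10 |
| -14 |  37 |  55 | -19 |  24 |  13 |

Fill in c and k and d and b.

c = 4, k = 24, d = 21, b = 3

Rows 1 and 2 both sum to 96, so that's the common total.
Row 5: 35 + 13 + 24 + 30 − 10 = 92, so its missing entry is 96 − 92 = 4.
Column 2: 19 + 17 − 5 + 4 + 37 = 72, so its missing entry is 96 − 72 = 24.
Row 3: 24 + 0 + 31 + 8 + 12 = 75, so its missing entry is 96 − 75 = 21.
Row 4: -5 − 1 + 19 + 12 + 68 = 93, so its missing entry is 96 − 93 = 3.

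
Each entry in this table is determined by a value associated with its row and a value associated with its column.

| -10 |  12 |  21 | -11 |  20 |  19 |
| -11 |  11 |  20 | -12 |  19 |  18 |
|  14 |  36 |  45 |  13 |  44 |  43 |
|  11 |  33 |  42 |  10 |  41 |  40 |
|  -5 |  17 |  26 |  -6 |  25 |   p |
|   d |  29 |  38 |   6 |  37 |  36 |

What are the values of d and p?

The difference between any two rows is the same in every column — this is an addition table with the headers hidden.
Row 6 minus row 1 is 29 − 12 = 17, so its entry in column 1 is -10 + 17 = 7.
Row 5 minus row 1 is 17 − 12 = 5, so its entry in column 6 is 19 + 5 = 24.

d = 7, p = 24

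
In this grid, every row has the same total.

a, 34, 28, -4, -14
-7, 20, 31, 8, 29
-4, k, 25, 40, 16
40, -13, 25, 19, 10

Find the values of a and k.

Rows 2 and 4 both add up to 81, so every row sums to 81.
Row 1: 34 + 28 − 4 − 14 = 44, so the missing entry is 81 − 44 = 37.
Row 3: -4 + 25 + 40 + 16 = 77, so the missing entry is 81 − 77 = 4.

a = 37, k = 4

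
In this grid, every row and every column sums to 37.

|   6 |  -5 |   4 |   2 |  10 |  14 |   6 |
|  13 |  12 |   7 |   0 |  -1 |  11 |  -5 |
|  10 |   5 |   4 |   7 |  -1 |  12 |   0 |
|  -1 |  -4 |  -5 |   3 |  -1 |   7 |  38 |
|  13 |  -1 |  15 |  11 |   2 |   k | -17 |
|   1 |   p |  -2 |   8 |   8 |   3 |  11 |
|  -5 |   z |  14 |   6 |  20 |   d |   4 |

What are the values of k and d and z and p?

k = 14, d = -24, z = 22, p = 8

The known cells in row 5 total 23, leaving 37 − 23 = 14 for the blank.
The known cells in row 6 total 29, leaving 37 − 29 = 8 for the blank.
The known cells in column 2 total 15, leaving 37 − 15 = 22 for the blank.
The known cells in row 7 total 61, leaving 37 − 61 = -24 for the blank.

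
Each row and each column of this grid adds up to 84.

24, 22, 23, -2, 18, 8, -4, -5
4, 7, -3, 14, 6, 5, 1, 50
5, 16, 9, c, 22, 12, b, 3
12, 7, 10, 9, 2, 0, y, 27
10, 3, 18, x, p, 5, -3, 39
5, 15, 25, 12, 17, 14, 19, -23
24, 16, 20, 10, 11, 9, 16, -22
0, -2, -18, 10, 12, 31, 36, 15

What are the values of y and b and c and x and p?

The known cells in column 5 total 88, leaving 84 − 88 = -4 for the blank.
The known cells in row 5 total 68, leaving 84 − 68 = 16 for the blank.
The known cells in column 4 total 69, leaving 84 − 69 = 15 for the blank.
The known cells in row 3 total 82, leaving 84 − 82 = 2 for the blank.
The known cells in row 4 total 67, leaving 84 − 67 = 17 for the blank.

y = 17, b = 2, c = 15, x = 16, p = -4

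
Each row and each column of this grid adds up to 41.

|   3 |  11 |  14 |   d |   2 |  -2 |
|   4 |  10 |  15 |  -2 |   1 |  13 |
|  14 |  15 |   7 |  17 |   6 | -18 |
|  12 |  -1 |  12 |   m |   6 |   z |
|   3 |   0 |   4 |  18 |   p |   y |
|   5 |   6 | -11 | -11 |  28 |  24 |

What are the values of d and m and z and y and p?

The known cells in column 5 total 43, leaving 41 − 43 = -2 for the blank.
The known cells in row 1 total 28, leaving 41 − 28 = 13 for the blank.
The known cells in row 5 total 23, leaving 41 − 23 = 18 for the blank.
The known cells in column 4 total 35, leaving 41 − 35 = 6 for the blank.
The known cells in row 4 total 35, leaving 41 − 35 = 6 for the blank.

d = 13, m = 6, z = 6, y = 18, p = -2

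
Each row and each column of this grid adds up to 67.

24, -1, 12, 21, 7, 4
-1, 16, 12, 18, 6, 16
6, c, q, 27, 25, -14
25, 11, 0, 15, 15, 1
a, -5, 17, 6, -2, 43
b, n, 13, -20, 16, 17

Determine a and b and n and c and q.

a = 8, b = 5, n = 36, c = 10, q = 13

Row 5: -5 + 17 + 6 − 2 + 43 = 59, so its missing entry is 67 − 59 = 8.
Column 1: 24 − 1 + 6 + 25 + 8 = 62, so its missing entry is 67 − 62 = 5.
Row 6: 5 + 13 − 20 + 16 + 17 = 31, so its missing entry is 67 − 31 = 36.
Column 2: -1 + 16 + 11 − 5 + 36 = 57, so its missing entry is 67 − 57 = 10.
Row 3: 6 + 10 + 27 + 25 − 14 = 54, so its missing entry is 67 − 54 = 13.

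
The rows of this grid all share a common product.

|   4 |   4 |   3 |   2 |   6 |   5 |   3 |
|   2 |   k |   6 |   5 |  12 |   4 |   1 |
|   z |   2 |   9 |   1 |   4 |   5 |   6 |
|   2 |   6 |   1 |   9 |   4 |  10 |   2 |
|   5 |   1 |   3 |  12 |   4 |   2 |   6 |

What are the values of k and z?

Rows 1 and 5 each multiply to 8640, so every row has product 8640.
Row 2: 2×6×5×12×4×1 = 2880, so the missing entry is 8640 ÷ 2880 = 3.
Row 3: 2×9×1×4×5×6 = 2160, so the missing entry is 8640 ÷ 2160 = 4.

k = 3, z = 4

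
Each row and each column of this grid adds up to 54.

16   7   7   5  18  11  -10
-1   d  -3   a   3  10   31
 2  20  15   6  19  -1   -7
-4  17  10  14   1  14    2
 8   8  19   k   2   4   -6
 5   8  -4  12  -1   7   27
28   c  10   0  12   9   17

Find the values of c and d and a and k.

c = -22, d = 16, a = -2, k = 19

Row 7: 28 + 10 + 0 + 12 + 9 + 17 = 76, so its missing entry is 54 − 76 = -22.
Column 2: 7 + 20 + 17 + 8 + 8 − 22 = 38, so its missing entry is 54 − 38 = 16.
Row 2: -1 + 16 − 3 + 3 + 10 + 31 = 56, so its missing entry is 54 − 56 = -2.
Row 5: 8 + 8 + 19 + 2 + 4 − 6 = 35, so its missing entry is 54 − 35 = 19.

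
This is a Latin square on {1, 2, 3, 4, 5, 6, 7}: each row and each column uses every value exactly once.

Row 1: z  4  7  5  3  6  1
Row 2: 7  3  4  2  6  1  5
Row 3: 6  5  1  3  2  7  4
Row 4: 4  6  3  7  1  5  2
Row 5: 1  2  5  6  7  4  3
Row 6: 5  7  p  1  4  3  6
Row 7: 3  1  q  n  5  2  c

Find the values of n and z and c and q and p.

Cell (1,1): row 1 already has {1, 3, 4, 5, 6, 7} → 2.
Cell (7,7): column 7 already has {1, 2, 3, 4, 5, 6} → 7.
For row 7, column 4: column 4 already has {1, 2, 3, 5, 6, 7}; that leaves 4.
Cell (7,3): row 7 already has {1, 2, 3, 4, 5, 7} → 6.
Cell (6,3): row 6 already has {1, 3, 4, 5, 6, 7} → 2.

n = 4, z = 2, c = 7, q = 6, p = 2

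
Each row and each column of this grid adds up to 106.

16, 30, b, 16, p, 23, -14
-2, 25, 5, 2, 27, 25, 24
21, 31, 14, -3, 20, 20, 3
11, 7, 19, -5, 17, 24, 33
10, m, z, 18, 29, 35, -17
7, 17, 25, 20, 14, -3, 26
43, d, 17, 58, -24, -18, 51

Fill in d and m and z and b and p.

d = -21, m = 17, z = 14, b = 12, p = 23

Column 5: 27 + 20 + 17 + 29 + 14 − 24 = 83, so its missing entry is 106 − 83 = 23.
Row 7: 43 + 17 + 58 − 24 − 18 + 51 = 127, so its missing entry is 106 − 127 = -21.
Row 1: 16 + 30 + 16 + 23 + 23 − 14 = 94, so its missing entry is 106 − 94 = 12.
Column 3: 12 + 5 + 14 + 19 + 25 + 17 = 92, so its missing entry is 106 − 92 = 14.
Row 5: 10 + 14 + 18 + 29 + 35 − 17 = 89, so its missing entry is 106 − 89 = 17.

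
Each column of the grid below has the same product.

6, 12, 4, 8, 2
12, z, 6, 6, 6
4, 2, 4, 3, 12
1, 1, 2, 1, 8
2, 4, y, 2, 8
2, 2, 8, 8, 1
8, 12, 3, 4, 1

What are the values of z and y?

z = 4, y = 2

Columns 1 and 4 each multiply to 9216, so every column has product 9216.
Column 2: 12×2×1×4×2×12 = 2304, so the missing entry is 9216 ÷ 2304 = 4.
Column 3: 4×6×4×2×8×3 = 4608, so the missing entry is 9216 ÷ 4608 = 2.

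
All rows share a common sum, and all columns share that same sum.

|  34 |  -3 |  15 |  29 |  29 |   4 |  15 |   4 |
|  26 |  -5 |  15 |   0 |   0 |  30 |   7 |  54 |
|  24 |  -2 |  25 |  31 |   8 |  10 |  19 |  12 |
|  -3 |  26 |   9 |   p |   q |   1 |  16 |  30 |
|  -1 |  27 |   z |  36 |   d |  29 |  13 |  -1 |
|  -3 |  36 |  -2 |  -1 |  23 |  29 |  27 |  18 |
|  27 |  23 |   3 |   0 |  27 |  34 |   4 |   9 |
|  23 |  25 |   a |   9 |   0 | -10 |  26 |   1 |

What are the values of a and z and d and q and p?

Rows 1 and 2 both sum to 127, so that's the common total.
Column 4: 29 + 0 + 31 + 36 − 1 + 0 + 9 = 104, so its missing entry is 127 − 104 = 23.
Row 4: -3 + 26 + 9 + 23 + 1 + 16 + 30 = 102, so its missing entry is 127 − 102 = 25.
Column 5: 29 + 0 + 8 + 25 + 23 + 27 + 0 = 112, so its missing entry is 127 − 112 = 15.
Row 5: -1 + 27 + 36 + 15 + 29 + 13 − 1 = 118, so its missing entry is 127 − 118 = 9.
Row 8: 23 + 25 + 9 + 0 − 10 + 26 + 1 = 74, so its missing entry is 127 − 74 = 53.

a = 53, z = 9, d = 15, q = 25, p = 23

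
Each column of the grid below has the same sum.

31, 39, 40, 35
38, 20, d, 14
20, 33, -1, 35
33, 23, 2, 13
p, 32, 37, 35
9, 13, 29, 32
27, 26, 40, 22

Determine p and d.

p = 28, d = 39

Column 2 sums to 186 and so does column 4; that's the common total.
In column 1 the known cells total 158, leaving 186 − 158 = 28.
In column 3 the known cells total 147, leaving 186 − 147 = 39.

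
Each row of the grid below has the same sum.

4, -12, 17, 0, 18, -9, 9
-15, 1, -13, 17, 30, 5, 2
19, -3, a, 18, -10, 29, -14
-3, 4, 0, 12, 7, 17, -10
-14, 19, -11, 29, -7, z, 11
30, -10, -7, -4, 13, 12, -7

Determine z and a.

z = 0, a = -12

Rows 1 and 4 both add up to 27, so every row sums to 27.
Row 5: -14 + 19 − 11 + 29 − 7 + 11 = 27, so the missing entry is 27 − 27 = 0.
Row 3: 19 − 3 + 18 − 10 + 29 − 14 = 39, so the missing entry is 27 − 39 = -12.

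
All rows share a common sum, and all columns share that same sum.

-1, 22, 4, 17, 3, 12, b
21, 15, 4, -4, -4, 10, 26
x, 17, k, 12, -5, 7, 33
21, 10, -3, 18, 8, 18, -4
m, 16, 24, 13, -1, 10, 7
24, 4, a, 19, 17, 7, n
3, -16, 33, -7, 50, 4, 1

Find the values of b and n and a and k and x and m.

b = 11, n = -6, a = 3, k = 3, x = 1, m = -1

Rows 2 and 4 both sum to 68, so that's the common total.
Row 5 has 16 + 24 + 13 − 1 + 10 + 7 = 69; the blank must be 68 − 69 = -1.
Column 1 has -1 + 21 + 21 − 1 + 24 + 3 = 67; the blank must be 68 − 67 = 1.
Row 1 has -1 + 22 + 4 + 17 + 3 + 12 = 57; the blank must be 68 − 57 = 11.
Column 7 has 11 + 26 + 33 − 4 + 7 + 1 = 74; the blank must be 68 − 74 = -6.
Row 3 has 1 + 17 + 12 − 5 + 7 + 33 = 65; the blank must be 68 − 65 = 3.
Row 6 has 24 + 4 + 19 + 17 + 7 − 6 = 65; the blank must be 68 − 65 = 3.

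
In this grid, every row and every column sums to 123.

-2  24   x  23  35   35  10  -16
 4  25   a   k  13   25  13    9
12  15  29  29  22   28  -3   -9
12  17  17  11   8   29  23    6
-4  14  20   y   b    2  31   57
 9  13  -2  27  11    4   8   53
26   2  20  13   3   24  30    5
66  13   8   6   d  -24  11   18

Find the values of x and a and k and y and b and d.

Row 8: 66 + 13 + 8 + 6 − 24 + 11 + 18 = 98, so its missing entry is 123 − 98 = 25.
Column 5: 35 + 13 + 22 + 8 + 11 + 3 + 25 = 117, so its missing entry is 123 − 117 = 6.
Row 5: -4 + 14 + 20 + 6 + 2 + 31 + 57 = 126, so its missing entry is 123 − 126 = -3.
Row 1: -2 + 24 + 23 + 35 + 35 + 10 − 16 = 109, so its missing entry is 123 − 109 = 14.
Column 3: 14 + 29 + 17 + 20 − 2 + 20 + 8 = 106, so its missing entry is 123 − 106 = 17.
Row 2: 4 + 25 + 17 + 13 + 25 + 13 + 9 = 106, so its missing entry is 123 − 106 = 17.

x = 14, a = 17, k = 17, y = -3, b = 6, d = 25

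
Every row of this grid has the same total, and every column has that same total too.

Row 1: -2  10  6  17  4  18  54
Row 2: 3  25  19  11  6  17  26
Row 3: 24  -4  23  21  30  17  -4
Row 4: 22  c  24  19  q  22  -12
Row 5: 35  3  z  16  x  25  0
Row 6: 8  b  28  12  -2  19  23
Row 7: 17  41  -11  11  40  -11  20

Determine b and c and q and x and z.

Rows 1 and 2 both sum to 107, so that's the common total.
Row 6 has 8 + 28 + 12 − 2 + 19 + 23 = 88; the blank must be 107 − 88 = 19.
Column 2 has 10 + 25 − 4 + 3 + 19 + 41 = 94; the blank must be 107 − 94 = 13.
Row 4 has 22 + 13 + 24 + 19 + 22 − 12 = 88; the blank must be 107 − 88 = 19.
Column 5 has 4 + 6 + 30 + 19 − 2 + 40 = 97; the blank must be 107 − 97 = 10.
Row 5 has 35 + 3 + 16 + 10 + 25 + 0 = 89; the blank must be 107 − 89 = 18.

b = 19, c = 13, q = 19, x = 10, z = 18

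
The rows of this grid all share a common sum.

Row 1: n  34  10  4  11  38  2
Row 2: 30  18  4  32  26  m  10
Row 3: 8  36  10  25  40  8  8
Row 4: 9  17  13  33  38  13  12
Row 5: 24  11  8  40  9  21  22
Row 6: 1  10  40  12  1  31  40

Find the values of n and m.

Rows 4 and 5 both add up to 135, so every row sums to 135.
Row 1: 34 + 10 + 4 + 11 + 38 + 2 = 99, so the missing entry is 135 − 99 = 36.
Row 2: 30 + 18 + 4 + 32 + 26 + 10 = 120, so the missing entry is 135 − 120 = 15.

n = 36, m = 15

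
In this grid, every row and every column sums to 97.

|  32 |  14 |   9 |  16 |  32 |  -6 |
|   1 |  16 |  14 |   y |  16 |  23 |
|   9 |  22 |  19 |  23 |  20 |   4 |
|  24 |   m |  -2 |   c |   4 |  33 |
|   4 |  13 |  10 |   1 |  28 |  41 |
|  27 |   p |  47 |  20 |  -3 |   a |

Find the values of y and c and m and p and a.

y = 27, c = 10, m = 28, p = 4, a = 2

Column 6 has -6 + 23 + 4 + 33 + 41 = 95; the blank must be 97 − 95 = 2.
Row 6 has 27 + 47 + 20 − 3 + 2 = 93; the blank must be 97 − 93 = 4.
Column 2 has 14 + 16 + 22 + 13 + 4 = 69; the blank must be 97 − 69 = 28.
Row 4 has 24 + 28 − 2 + 4 + 33 = 87; the blank must be 97 − 87 = 10.
Row 2 has 1 + 16 + 14 + 16 + 23 = 70; the blank must be 97 − 70 = 27.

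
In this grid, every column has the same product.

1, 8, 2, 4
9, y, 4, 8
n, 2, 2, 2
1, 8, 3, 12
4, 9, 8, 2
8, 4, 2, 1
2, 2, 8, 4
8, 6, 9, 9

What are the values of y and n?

Columns 3 and 4 each multiply to 55296, so every column has product 55296.
Column 2: 8×2×8×9×4×2×6 = 55296, so the missing entry is 55296 ÷ 55296 = 1.
Column 1: 1×9×1×4×8×2×8 = 4608, so the missing entry is 55296 ÷ 4608 = 12.

y = 1, n = 12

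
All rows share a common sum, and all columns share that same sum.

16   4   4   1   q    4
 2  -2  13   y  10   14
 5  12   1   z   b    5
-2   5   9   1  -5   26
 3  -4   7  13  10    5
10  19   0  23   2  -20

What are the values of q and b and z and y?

q = 5, b = 12, z = -1, y = -3

Rows 4 and 5 both sum to 34, so that's the common total.
The known cells in row 2 total 37, leaving 34 − 37 = -3 for the blank.
The known cells in column 4 total 35, leaving 34 − 35 = -1 for the blank.
The known cells in row 3 total 22, leaving 34 − 22 = 12 for the blank.
The known cells in row 1 total 29, leaving 34 − 29 = 5 for the blank.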